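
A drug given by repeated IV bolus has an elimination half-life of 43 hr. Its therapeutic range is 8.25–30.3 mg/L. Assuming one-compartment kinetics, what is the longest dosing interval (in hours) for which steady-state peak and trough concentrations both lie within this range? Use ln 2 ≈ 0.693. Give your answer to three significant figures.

k = 0.693 / t½ = 0.693 / 43 = 0.01612 h⁻¹
Between IV bolus doses, concentration decays as C = C₀·e^(−kτ), so C_peak/C_trough = e^(kτ).
τ_max = ln(C_peak/C_trough) / k = ln(30.3/8.25) / 0.01612 = 1.301 / 0.01612 = 80.71 h

80.7 h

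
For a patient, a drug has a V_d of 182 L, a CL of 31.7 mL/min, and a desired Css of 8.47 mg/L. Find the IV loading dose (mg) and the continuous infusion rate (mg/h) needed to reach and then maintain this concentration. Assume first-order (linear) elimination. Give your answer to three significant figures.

(a) 1540 mg; (b) 16.1 mg/h

Loading: fill Vd to C_target → 182.0 L × 8.47 mg/L = 1542 mg
Convert clearance: 31.7 mL/min × 60 min/h ÷ 1000 mL/L = 1.902 L/h
Maintenance infusion rate = CL × Css = 1.902 × 8.47 = 16.11 mg/h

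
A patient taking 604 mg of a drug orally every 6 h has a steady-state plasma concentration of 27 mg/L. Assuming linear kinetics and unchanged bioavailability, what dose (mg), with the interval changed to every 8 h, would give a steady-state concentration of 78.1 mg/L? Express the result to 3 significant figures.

2330 mg

With linear kinetics, Css is proportional to dose rate (D/τ) at fixed clearance.
D₂ = D₁ × (Css,target / Css,current) × (τ₂/τ₁) = 604 × (78.1/27) × (8/6) = 2330 mg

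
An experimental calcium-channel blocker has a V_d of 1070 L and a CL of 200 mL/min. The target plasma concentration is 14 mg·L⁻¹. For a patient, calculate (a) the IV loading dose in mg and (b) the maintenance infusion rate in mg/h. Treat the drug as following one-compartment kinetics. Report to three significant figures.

(a) 15000 mg; (b) 168 mg/h

LD = Vd · C_target = 1070 × 14 = 14980 mg
Convert clearance: 200 mL/min × 60 min/h ÷ 1000 mL/L = 12.00 L/h
Maintenance: replace elimination → rate = CL × Css = 12.00 × 14 = 168.0 mg/h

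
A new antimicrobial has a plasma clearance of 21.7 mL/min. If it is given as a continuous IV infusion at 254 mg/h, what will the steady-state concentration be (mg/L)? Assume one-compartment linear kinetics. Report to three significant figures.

CL = 21.7 mL/min = 21.7 × 0.06 = 1.302 L/h
Css = rate / CL = 254 / 1.302 = 195.1 mg/L

195 mg/L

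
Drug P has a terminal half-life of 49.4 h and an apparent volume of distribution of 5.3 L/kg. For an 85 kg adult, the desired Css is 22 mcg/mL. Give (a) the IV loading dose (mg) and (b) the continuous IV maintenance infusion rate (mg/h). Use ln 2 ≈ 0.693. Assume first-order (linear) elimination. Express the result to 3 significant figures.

(a) 9910 mg; (b) 139 mg/h

Vd = 5.3 L/kg × 85 kg = 450.5 L
LD = Vd × C = 450.5 × 22 = 9911 mg
CL = 0.693 × Vd / t½ = 0.693 × 450.5 / 49.4 = 6.320 L/h
Infusion rate = CL × Css = 6.320 × 22 = 139.0 mg/h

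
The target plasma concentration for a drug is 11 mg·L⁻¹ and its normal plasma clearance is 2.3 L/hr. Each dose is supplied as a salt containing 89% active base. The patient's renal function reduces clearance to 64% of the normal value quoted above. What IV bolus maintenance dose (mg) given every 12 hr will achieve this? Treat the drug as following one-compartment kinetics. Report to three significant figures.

218 mg

Patient clearance = 0.64 × 2.300 = 1.472 L/h
At steady state, dose per interval replaces the amount cleared in that interval: S·D/τ = CL·Css.
D = CL × Css × τ / S = 1.472 × 11 × 12 / 0.89 = 218.3 mg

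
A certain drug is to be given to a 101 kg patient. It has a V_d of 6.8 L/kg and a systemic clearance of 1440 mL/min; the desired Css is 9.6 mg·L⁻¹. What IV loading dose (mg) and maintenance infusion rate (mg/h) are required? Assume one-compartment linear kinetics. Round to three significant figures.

(a) 6590 mg; (b) 829 mg/h

Vd = 6.8 L/kg × 101 kg = 686.8 L
LD = Vd · C_target = 686.8 × 9.6 = 6593 mg
Convert clearance: 1440 mL/min × 60 min/h ÷ 1000 mL/L = 86.40 L/h
Infusion rate = 86.40 L/h × 9.6 mg/L = 829.4 mg/h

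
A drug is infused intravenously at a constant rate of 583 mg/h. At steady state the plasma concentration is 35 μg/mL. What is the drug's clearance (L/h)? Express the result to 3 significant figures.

16.7 L/h

At steady state, infusion rate = CL × Css, so CL = rate / Css.
CL = 583 / 35 = 16.66 L/h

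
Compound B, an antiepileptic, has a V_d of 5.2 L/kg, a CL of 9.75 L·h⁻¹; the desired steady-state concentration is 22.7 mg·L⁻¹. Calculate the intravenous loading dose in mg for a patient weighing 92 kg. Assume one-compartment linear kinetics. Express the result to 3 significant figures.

Total Vd = 5.2 × 92 = 478.4 L
LD is governed by Vd — clearance does not enter the loading-dose calculation.
LD = Vd × C = 478.4 × 22.70 = 10860 mg

10900 mg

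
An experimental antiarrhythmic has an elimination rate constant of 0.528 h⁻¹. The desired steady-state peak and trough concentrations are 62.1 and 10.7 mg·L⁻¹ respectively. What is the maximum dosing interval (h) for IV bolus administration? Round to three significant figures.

Between IV bolus doses, concentration decays as C = C₀·e^(−kτ), so C_peak/C_trough = e^(kτ).
τ_max = ln(C_peak/C_trough) / k = ln(62.1/10.7) / 0.5280 = 1.759 / 0.5280 = 3.331 h

3.33 h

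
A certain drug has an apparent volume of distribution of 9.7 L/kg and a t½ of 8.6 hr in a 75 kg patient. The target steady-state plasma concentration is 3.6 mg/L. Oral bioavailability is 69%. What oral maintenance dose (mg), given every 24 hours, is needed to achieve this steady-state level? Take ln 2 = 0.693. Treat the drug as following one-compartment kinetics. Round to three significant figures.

Vd(total) = 75 kg × 9.7 L/kg = 727.5 L
CL = ln 2 · Vd / t½ = 0.693 × 727.5 / 8.6 = 58.62 L/h
D = CL × Css × τ / F = 58.62 × 3.6 × 24 / 0.69 = 7340 mg

7340 mg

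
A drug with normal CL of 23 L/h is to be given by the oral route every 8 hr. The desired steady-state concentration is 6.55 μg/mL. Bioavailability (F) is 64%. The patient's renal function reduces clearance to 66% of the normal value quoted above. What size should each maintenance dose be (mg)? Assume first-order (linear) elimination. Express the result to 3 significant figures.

1240 mg

Patient clearance = 0.66 × 23.00 = 15.18 L/h
At steady state, dose per interval replaces the amount cleared in that interval: F·D/τ = CL·Css.
D = CL × Css × τ / F = 15.18 × 6.55 × 8 / 0.64 = 1243 mg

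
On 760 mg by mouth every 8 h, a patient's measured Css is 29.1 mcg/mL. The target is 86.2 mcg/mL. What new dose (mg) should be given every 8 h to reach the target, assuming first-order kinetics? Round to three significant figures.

2250 mg

With linear kinetics, Css is proportional to dose rate (D/τ) at fixed clearance.
D₂ = D₁ × (Css,target / Css,current) = 760 × 86.2/29.1 = 2251 mg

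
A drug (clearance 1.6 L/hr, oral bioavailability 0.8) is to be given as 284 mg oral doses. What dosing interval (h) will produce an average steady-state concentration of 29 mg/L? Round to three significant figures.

F·D/τ = CL·Css → τ = F·D / (CL·Css).
τ = 0.8 × 284 / (1.6 × 29) = 4.897 h

4.90 h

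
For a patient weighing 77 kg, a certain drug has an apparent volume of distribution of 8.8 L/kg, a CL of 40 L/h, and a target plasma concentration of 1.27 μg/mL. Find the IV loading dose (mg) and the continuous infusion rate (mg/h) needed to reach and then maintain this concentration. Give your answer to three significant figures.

Total Vd = 8.8 × 77 = 677.6 L
LD = Vd · C_target = 677.6 × 1.27 = 860.6 mg
Maintenance: replace elimination → rate = CL × Css = 40.00 × 1.27 = 50.80 mg/h

(a) 861 mg; (b) 50.8 mg/h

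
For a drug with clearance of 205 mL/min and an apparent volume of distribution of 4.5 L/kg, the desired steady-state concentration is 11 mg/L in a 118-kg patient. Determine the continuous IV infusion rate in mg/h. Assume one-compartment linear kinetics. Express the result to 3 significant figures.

CL = 205 mL/min = 205 × 0.06 = 12.30 L/h
R₀ = 12.30 × 11 = 135.3 mg/h

135 mg/h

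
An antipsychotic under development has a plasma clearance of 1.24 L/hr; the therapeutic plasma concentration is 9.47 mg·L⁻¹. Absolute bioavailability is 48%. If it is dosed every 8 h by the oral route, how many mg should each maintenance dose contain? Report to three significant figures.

196 mg

D = CL × Css × τ / F = 1.240 × 9.47 × 8 / 0.48 = 195.7 mg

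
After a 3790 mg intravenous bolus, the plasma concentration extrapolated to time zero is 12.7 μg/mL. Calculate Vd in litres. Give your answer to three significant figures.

Immediately after an IV bolus, C₀ = Dose / Vd, so Vd = Dose / C₀.
Vd = 3790 / 12.7 = 298.4 L

298 L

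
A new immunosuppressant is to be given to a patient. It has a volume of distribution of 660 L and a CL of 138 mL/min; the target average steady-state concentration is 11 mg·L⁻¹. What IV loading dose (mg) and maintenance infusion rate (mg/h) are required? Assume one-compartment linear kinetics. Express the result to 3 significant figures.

Loading: fill Vd to C_target → 660.0 L × 11 mg/L = 7260 mg
CL = 138 mL/min = 138 × 0.06 = 8.280 L/h
Maintenance: replace elimination → rate = CL × Css = 8.280 × 11 = 91.08 mg/h

(a) 7260 mg; (b) 91.1 mg/h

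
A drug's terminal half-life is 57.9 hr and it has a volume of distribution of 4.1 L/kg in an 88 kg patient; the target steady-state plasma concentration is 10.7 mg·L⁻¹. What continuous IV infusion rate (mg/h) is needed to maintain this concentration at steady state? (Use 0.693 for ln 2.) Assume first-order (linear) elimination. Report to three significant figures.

46.2 mg/h

Total Vd = 4.1 × 88 = 360.8 L
k = 0.693/57.9 = 0.01197 h⁻¹, so CL = k·Vd = 0.01197 × 360.8 = 4.319 L/h
Infusion rate = CL × Css = 4.319 × 10.7 = 46.21 mg/h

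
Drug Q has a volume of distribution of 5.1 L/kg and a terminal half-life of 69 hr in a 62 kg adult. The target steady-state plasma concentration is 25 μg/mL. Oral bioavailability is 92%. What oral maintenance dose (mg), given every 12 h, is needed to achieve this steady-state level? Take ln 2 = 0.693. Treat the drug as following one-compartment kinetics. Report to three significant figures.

Vd(total) = 62 kg × 5.1 L/kg = 316.2 L
CL = ln 2 · Vd / t½ = 0.693 × 316.2 / 69 = 3.176 L/h
D = CL × Css × τ / F = 3.176 × 25 × 12 / 0.92 = 1036 mg

1040 mg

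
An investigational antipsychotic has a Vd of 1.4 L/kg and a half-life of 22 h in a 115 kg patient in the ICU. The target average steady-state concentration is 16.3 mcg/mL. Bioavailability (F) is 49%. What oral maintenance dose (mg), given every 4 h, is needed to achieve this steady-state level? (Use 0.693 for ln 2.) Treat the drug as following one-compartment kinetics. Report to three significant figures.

675 mg

Vd(total) = 115 kg × 1.4 L/kg = 161.0 L
CL = ln 2 · Vd / t½ = 0.693 × 161.0 / 22 = 5.072 L/h
D = CL × Css × τ / F = 5.072 × 16.3 × 4 / 0.49 = 674.9 mg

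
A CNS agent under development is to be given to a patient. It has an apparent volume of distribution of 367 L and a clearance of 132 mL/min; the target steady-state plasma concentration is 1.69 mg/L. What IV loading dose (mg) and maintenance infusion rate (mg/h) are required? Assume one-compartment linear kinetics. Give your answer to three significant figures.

(a) 620 mg; (b) 13.4 mg/h

Loading: fill Vd to C_target → 367.0 L × 1.69 mg/L = 620.2 mg
CL = 132 mL/min × 60/1000 = 7.920 L/h
Maintenance: replace elimination → rate = CL × Css = 7.920 × 1.69 = 13.38 mg/h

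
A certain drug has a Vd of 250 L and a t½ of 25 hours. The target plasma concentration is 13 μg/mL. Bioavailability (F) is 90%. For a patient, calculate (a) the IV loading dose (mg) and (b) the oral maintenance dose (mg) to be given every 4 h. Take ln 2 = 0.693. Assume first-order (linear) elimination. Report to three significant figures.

(a) 3250 mg; (b) 400 mg

LD = Vd × C = 250.0 × 13 = 3250 mg
CL = 0.693 × Vd / t½ = 0.693 × 250.0 / 25 = 6.930 L/h
D = CL × Css × τ / F = 6.930 × 13 × 4 / 0.9 = 400.4 mg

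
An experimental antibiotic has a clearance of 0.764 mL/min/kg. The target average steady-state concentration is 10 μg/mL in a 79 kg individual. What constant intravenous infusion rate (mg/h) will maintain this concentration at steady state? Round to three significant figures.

36.2 mg/h

CL = 0.764 mL/min/kg × 79 kg = 60.36 mL/min = 60.36 × 60/1000 = 3.622 L/h
Rate = CL × Css = 3.622 × 10 = 36.22 mg/h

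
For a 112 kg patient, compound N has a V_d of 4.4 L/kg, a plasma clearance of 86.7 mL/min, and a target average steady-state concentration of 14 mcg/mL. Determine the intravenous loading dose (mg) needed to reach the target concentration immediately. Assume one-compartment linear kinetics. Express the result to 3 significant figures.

Total Vd = 4.4 × 112 = 492.8 L
LD = Vd × C = 492.8 × 14.00 = 6899 mg

6900 mg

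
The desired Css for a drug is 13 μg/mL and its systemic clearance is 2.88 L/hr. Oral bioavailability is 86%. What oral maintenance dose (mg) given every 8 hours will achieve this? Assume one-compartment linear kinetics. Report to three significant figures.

348 mg

D = CL × Css × τ / F = 2.880 × 13 × 8 / 0.86 = 348.3 mg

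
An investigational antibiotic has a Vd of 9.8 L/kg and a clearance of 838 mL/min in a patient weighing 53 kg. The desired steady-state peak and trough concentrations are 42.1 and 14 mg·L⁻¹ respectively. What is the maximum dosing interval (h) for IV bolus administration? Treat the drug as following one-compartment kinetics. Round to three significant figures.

Total Vd = 9.8 × 53 = 519.4 L
CL = 838 mL/min = 838 × 0.06 = 50.28 L/h
k = CL / Vd = 50.28 / 519.4 = 0.09680 h⁻¹
Between IV bolus doses, concentration decays as C = C₀·e^(−kτ), so C_peak/C_trough = e^(kτ).
τ_max = ln(C_peak/C_trough) / k = ln(42.1/14) / 0.09680 = 1.101 / 0.09680 = 11.37 h

11.4 h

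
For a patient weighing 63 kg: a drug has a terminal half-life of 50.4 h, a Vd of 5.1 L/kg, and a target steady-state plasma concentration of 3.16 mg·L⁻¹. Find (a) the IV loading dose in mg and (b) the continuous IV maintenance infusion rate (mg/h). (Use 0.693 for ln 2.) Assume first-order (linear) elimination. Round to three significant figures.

(a) 1020 mg; (b) 14.0 mg/h

Total Vd = 5.1 × 63 = 321.3 L
LD = Vd × C = 321.3 × 3.16 = 1015 mg
CL = 0.693 × Vd / t½ = 0.693 × 321.3 / 50.4 = 4.418 L/h
Infusion rate = CL × Css = 4.418 × 3.16 = 13.96 mg/h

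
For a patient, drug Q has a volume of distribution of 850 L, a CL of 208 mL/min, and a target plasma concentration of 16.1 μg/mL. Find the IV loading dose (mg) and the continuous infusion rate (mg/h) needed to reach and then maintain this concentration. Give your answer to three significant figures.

Loading dose = Vd × C = 850.0 × 16.1 = 13690 mg
Convert clearance: 208 mL/min × 60 min/h ÷ 1000 mL/L = 12.48 L/h
Maintenance infusion rate = CL × Css = 12.48 × 16.1 = 200.9 mg/h

(a) 13700 mg; (b) 201 mg/h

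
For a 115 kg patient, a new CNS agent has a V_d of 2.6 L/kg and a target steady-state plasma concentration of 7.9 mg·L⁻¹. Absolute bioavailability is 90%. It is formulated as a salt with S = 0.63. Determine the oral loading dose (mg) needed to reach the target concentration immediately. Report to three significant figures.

Vd = 2.6 L/kg × 115 kg = 299.0 L
LD = Vd × C / F / S = 299.0 × 7.900 / 0.9 / 0.63 = 4166 mg

4170 mg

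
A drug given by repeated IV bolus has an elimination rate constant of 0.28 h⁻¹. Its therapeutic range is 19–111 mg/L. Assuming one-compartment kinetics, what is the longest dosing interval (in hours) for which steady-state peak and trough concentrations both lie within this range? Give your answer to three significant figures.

6.30 h

Between IV bolus doses, concentration decays as C = C₀·e^(−kτ), so C_peak/C_trough = e^(kτ).
τ_max = ln(C_peak/C_trough) / k = ln(111/19) / 0.2800 = 1.765 / 0.2800 = 6.304 h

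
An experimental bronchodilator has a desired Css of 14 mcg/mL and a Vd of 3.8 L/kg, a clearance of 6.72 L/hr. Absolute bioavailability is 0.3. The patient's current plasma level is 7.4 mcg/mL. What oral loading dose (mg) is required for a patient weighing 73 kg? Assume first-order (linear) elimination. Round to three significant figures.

Total Vd = 3.8 × 73 = 277.4 L
The loading dose fills Vd to the target concentration; clearance is irrelevant here.
Concentration deficit ΔC = 14 − 7.4 = 6.600 mg/L
LD = Vd × ΔC / F = 277.4 × 6.600 / 0.3 = 6103 mg

6100 mg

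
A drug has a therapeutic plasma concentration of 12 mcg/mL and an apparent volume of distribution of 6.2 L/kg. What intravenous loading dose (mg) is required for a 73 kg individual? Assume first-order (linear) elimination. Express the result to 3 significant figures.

Total Vd = 6.2 × 73 = 452.6 L
The loading dose fills Vd to the target concentration.
LD = Vd × C = 452.6 × 12.00 = 5431 mg

5430 mg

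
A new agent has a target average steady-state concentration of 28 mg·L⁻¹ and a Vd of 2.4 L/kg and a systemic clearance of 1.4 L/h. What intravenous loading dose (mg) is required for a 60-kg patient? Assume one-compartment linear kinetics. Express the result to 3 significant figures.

4030 mg

Vd(total) = 60 kg × 2.4 L/kg = 144.0 L
LD is governed by Vd — clearance does not enter the loading-dose calculation.
LD = Vd × C = 144.0 × 28.00 = 4032 mg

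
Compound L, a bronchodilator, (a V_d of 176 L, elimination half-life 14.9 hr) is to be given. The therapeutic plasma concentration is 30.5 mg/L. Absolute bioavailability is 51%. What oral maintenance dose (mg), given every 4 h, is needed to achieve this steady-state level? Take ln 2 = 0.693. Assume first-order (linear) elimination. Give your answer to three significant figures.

1960 mg

k = 0.693/14.9 = 0.04651 h⁻¹, so CL = k·Vd = 0.04651 × 176.0 = 8.186 L/h
D = CL × Css × τ / F = 8.186 × 30.5 × 4 / 0.51 = 1958 mg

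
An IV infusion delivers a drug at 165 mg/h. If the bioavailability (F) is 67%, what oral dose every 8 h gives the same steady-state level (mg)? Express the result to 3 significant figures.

1970 mg

To maintain the same Css, the systemic dosing rate must be unchanged: F·D/τ = infusion rate.
D = rate × τ / F = 165 × 8 / 0.67 = 1970 mg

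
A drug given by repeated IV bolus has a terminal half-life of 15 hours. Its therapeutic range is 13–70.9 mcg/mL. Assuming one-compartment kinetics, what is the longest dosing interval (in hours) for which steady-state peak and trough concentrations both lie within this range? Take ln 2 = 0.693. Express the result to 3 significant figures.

k = 0.693 / t½ = 0.693 / 15 = 0.04620 h⁻¹
Between IV bolus doses, concentration decays as C = C₀·e^(−kτ), so C_peak/C_trough = e^(kτ).
τ_max = ln(C_peak/C_trough) / k = ln(70.9/13) / 0.04620 = 1.696 / 0.04620 = 36.71 h

36.7 h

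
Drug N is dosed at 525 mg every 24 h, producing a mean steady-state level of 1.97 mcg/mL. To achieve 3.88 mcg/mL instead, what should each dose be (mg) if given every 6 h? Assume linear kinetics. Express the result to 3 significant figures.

With linear kinetics, Css is proportional to dose rate (D/τ) at fixed clearance.
D₂ = D₁ × (Css,target / Css,current) × (τ₂/τ₁) = 525 × (3.88/1.97) × (6/24) = 258.5 mg

259 mg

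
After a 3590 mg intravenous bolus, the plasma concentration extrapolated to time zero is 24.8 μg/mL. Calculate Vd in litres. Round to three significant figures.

Immediately after an IV bolus, C₀ = Dose / Vd, so Vd = Dose / C₀.
Vd = 3590 / 24.8 = 144.8 L

145 L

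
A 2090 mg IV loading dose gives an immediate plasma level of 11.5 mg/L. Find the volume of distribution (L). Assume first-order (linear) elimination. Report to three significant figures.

Immediately after an IV bolus, C₀ = Dose / Vd, so Vd = Dose / C₀.
Vd = 2090 / 11.5 = 181.7 L

182 L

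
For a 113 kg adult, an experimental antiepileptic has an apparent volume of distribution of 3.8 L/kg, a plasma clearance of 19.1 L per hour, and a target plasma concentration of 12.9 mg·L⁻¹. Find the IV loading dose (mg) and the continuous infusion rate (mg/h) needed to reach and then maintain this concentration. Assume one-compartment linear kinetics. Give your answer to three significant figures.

(a) 5540 mg; (b) 246 mg/h

Vd = 3.8 L/kg × 113 kg = 429.4 L
LD = Vd · C_target = 429.4 × 12.9 = 5539 mg
Infusion rate = 19.10 L/h × 12.9 mg/L = 246.4 mg/h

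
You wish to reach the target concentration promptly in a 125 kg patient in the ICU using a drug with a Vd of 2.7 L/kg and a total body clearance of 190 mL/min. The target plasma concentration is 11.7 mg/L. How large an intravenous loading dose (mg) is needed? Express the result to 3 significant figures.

Vd(total) = 125 kg × 2.7 L/kg = 337.5 L
LD is governed by Vd — clearance does not enter the loading-dose calculation.
LD = Vd × C = 337.5 × 11.70 = 3949 mg

3950 mg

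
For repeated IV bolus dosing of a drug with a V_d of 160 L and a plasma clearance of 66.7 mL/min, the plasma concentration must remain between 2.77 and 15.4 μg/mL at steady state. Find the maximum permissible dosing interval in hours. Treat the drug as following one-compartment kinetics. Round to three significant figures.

68.6 h

CL = 66.7 mL/min × 60/1000 = 4.002 L/h
k = CL / Vd = 4.002 / 160.0 = 0.02501 h⁻¹
Between IV bolus doses, concentration decays as C = C₀·e^(−kτ), so C_peak/C_trough = e^(kτ).
τ_max = ln(C_peak/C_trough) / k = ln(15.4/2.77) / 0.02501 = 1.716 / 0.02501 = 68.61 h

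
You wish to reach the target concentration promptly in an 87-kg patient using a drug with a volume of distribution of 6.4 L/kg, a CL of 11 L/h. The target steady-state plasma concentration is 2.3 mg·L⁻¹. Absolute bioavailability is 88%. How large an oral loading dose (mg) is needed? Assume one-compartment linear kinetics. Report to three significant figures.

Total Vd = 6.4 × 87 = 556.8 L
LD = Vd × C / F = 556.8 × 2.300 / 0.88 = 1455 mg

1460 mg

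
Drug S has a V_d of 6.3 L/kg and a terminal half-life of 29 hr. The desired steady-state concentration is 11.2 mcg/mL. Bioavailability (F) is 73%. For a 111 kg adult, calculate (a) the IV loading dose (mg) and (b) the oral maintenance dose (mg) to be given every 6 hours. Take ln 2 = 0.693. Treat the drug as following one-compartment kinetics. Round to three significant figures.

(a) 7830 mg; (b) 1540 mg

Vd = 6.3 L/kg × 111 kg = 699.3 L
LD = Vd × C = 699.3 × 11.2 = 7832 mg
CL = 0.693 × Vd / t½ = 0.693 × 699.3 / 29 = 16.71 L/h
D = CL × Css × τ / F = 16.71 × 11.2 × 6 / 0.73 = 1538 mg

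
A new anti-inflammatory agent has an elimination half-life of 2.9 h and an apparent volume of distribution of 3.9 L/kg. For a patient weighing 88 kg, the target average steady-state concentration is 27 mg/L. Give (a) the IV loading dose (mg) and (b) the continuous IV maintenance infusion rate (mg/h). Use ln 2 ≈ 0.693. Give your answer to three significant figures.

Vd = 3.9 L/kg × 88 kg = 343.2 L
LD = Vd × C = 343.2 × 27 = 9266 mg
CL = 0.693 × Vd / t½ = 0.693 × 343.2 / 2.9 = 82.01 L/h
Infusion rate = CL × Css = 82.01 × 27 = 2214 mg/h

(a) 9270 mg; (b) 2210 mg/h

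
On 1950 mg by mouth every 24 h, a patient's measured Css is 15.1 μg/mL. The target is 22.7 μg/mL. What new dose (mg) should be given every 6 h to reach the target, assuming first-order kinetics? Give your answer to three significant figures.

733 mg

For first-order elimination, Css ∝ F·D/(CL·τ); F and CL are unchanged, so Css ∝ D/τ.
D₂ = D₁ × (Css,target / Css,current) × (τ₂/τ₁) = 1950 × (22.7/15.1) × (6/24) = 732.9 mg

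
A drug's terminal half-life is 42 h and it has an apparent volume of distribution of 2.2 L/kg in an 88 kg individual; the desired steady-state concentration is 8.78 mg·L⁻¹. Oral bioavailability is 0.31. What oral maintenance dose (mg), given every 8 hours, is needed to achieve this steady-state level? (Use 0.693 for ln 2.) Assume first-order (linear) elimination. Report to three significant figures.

Vd = 2.2 L/kg × 88 kg = 193.6 L
k = 0.693/42 = 0.01650 h⁻¹, so CL = k·Vd = 0.01650 × 193.6 = 3.194 L/h
D = CL × Css × τ / F = 3.194 × 8.78 × 8 / 0.31 = 723.7 mg

724 mg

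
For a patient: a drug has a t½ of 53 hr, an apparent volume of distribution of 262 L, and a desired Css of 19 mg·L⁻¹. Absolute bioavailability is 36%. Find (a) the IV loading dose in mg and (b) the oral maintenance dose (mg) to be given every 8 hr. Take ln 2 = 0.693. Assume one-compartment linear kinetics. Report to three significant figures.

(a) 4980 mg; (b) 1450 mg

LD = Vd × C = 262.0 × 19 = 4978 mg
CL = 0.693 × Vd / t½ = 0.693 × 262.0 / 53 = 3.426 L/h
D = CL × Css × τ / F = 3.426 × 19 × 8 / 0.36 = 1447 mg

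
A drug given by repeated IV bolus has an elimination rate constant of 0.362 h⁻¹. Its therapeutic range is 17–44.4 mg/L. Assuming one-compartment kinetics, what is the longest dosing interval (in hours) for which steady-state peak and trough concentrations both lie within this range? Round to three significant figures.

2.65 h

Between IV bolus doses, concentration decays as C = C₀·e^(−kτ), so C_peak/C_trough = e^(kτ).
τ_max = ln(C_peak/C_trough) / k = ln(44.4/17) / 0.3620 = 0.9600 / 0.3620 = 2.652 h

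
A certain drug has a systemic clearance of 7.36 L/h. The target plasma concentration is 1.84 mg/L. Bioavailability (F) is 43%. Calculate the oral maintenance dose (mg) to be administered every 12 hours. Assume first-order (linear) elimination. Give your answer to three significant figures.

At steady state, dose per interval replaces the amount cleared in that interval: F·D/τ = CL·Css.
D = CL × Css × τ / F = 7.360 × 1.84 × 12 / 0.43 = 377.9 mg

378 mg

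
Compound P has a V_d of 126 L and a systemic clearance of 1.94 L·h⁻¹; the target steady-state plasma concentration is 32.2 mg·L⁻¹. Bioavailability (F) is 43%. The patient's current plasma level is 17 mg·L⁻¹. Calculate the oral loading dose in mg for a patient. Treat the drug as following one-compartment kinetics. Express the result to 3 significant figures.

The loading dose fills Vd to the target concentration.
Concentration deficit ΔC = 32.2 − 17 = 15.20 mg/L
LD = Vd × ΔC / F = 126.0 × 15.20 / 0.43 = 4454 mg

4450 mg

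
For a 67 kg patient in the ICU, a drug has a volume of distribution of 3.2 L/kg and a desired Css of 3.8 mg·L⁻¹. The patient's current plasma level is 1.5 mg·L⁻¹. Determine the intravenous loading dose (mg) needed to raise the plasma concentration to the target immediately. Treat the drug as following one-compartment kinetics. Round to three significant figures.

Vd = 3.2 L/kg × 67 kg = 214.4 L
The loading dose fills Vd to the target concentration.
Concentration deficit ΔC = 3.8 − 1.5 = 2.300 mg/L
LD = Vd × ΔC = 214.4 × 2.300 = 493.1 mg

493 mg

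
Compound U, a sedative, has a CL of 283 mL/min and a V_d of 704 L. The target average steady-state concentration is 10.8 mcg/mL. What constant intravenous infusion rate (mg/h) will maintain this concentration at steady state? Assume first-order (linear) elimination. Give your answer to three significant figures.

CL = 283 mL/min × 60/1000 = 16.98 L/h
Maintenance depends on clearance, not Vd — rate in must match rate out.
Infusion rate = CL · Css = 16.98 L/h × 10.8 mg/L = 183.4 mg/h

183 mg/h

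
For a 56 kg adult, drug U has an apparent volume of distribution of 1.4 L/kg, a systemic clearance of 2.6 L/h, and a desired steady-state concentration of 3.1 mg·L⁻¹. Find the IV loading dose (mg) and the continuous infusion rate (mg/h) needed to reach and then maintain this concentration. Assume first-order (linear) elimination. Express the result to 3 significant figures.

Vd(total) = 56 kg × 1.4 L/kg = 78.40 L
Loading dose = Vd × C = 78.40 × 3.1 = 243.0 mg
Maintenance: replace elimination → rate = CL × Css = 2.600 × 3.1 = 8.060 mg/h

(a) 243 mg; (b) 8.06 mg/h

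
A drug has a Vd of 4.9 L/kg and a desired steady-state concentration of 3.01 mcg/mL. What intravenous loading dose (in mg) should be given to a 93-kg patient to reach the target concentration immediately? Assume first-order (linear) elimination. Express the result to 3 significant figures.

1370 mg

Total Vd = 4.9 × 93 = 455.7 L
LD = Vd × C = 455.7 × 3.010 = 1372 mg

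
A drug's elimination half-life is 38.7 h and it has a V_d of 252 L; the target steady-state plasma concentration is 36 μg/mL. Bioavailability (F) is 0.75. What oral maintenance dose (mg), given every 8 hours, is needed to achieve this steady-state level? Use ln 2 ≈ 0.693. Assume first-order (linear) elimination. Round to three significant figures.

1730 mg

CL = 0.693 × Vd / t½ = 0.693 × 252.0 / 38.7 = 4.513 L/h
D = CL × Css × τ / F = 4.513 × 36 × 8 / 0.75 = 1733 mg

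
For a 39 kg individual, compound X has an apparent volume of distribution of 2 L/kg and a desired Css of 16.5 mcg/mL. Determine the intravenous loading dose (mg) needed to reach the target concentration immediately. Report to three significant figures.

1290 mg

Vd = 2 L/kg × 39 kg = 78.00 L
The loading dose fills Vd to the target concentration.
LD = Vd × C = 78.00 × 16.50 = 1287 mg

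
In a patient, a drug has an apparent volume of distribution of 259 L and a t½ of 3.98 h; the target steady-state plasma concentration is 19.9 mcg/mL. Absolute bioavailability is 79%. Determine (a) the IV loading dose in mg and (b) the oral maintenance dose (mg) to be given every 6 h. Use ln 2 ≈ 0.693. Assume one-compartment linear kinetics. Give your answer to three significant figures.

(a) 5150 mg; (b) 6820 mg

LD = Vd × C = 259.0 × 19.9 = 5154 mg
CL = 0.693 × Vd / t½ = 0.693 × 259.0 / 3.98 = 45.10 L/h
D = CL × Css × τ / F = 45.10 × 19.9 × 6 / 0.79 = 6816 mg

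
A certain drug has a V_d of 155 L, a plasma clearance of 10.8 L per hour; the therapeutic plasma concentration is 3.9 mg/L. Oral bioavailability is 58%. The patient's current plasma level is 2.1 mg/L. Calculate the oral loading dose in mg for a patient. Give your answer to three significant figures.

481 mg

Concentration deficit ΔC = 3.9 − 2.1 = 1.800 mg/L
LD = Vd × ΔC / F = 155.0 × 1.800 / 0.58 = 481.0 mg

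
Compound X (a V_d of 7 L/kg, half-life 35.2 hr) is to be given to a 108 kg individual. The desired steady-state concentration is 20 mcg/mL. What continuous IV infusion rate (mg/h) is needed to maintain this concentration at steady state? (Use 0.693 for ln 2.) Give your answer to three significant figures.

298 mg/h

Vd(total) = 108 kg × 7 L/kg = 756.0 L
CL = ln 2 · Vd / t½ = 0.693 × 756.0 / 35.2 = 14.88 L/h
Infusion rate = CL × Css = 14.88 × 20 = 297.6 mg/h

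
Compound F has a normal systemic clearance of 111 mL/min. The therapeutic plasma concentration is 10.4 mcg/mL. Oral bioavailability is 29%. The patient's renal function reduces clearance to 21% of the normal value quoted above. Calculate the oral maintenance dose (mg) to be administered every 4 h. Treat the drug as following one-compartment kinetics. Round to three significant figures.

CL = 111 mL/min × 60/1000 = 6.660 L/h
Patient clearance = 0.21 × 6.660 = 1.399 L/h
D = CL × Css × τ / F = 1.399 × 10.4 × 4 / 0.29 = 200.7 mg

201 mg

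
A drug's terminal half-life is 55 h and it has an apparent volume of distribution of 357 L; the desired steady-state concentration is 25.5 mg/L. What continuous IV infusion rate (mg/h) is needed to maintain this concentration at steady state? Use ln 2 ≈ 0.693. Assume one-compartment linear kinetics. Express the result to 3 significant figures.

k = 0.693/55 = 0.01260 h⁻¹, so CL = k·Vd = 0.01260 × 357.0 = 4.498 L/h
Infusion rate = CL × Css = 4.498 × 25.5 = 114.7 mg/h

115 mg/h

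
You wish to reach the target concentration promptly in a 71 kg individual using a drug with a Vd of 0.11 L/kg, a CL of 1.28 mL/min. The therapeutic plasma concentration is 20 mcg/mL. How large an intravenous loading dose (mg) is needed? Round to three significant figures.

156 mg

Total Vd = 0.11 × 71 = 7.810 L
LD = Vd × C = 7.810 × 20.00 = 156.2 mg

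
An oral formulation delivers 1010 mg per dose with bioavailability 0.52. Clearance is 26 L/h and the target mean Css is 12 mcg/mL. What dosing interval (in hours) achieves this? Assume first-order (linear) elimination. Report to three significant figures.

F·D/τ = CL·Css → τ = F·D / (CL·Css).
τ = 0.52 × 1010 / (26 × 12) = 1.683 h

1.68 h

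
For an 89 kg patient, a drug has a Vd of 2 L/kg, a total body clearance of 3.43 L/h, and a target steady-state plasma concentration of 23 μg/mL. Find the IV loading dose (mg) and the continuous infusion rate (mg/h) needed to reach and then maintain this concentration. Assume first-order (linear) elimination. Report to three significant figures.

Vd = 2 L/kg × 89 kg = 178.0 L
Loading: fill Vd to C_target → 178.0 L × 23 mg/L = 4094 mg
Maintenance: replace elimination → rate = CL × Css = 3.430 × 23 = 78.89 mg/h

(a) 4090 mg; (b) 78.9 mg/h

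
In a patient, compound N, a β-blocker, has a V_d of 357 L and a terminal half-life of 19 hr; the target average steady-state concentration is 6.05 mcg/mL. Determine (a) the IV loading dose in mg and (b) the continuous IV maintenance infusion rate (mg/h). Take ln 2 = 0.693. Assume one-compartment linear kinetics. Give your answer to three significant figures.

LD = Vd × C = 357.0 × 6.05 = 2160 mg
CL = 0.693 × Vd / t½ = 0.693 × 357.0 / 19 = 13.02 L/h
Infusion rate = CL × Css = 13.02 × 6.05 = 78.77 mg/h

(a) 2160 mg; (b) 78.8 mg/h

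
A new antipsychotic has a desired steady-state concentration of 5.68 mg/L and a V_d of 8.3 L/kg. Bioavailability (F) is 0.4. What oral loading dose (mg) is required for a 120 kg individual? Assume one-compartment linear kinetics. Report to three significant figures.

Vd(total) = 120 kg × 8.3 L/kg = 996.0 L
The loading dose fills Vd to the target concentration.
LD = Vd × C / F = 996.0 × 5.680 / 0.4 = 14140 mg

14100 mg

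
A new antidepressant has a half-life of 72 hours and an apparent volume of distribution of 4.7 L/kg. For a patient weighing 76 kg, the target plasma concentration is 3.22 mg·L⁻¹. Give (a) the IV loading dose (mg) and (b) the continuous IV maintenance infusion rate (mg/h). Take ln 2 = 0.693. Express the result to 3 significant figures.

(a) 1150 mg; (b) 11.1 mg/h

Total Vd = 4.7 × 76 = 357.2 L
LD = Vd × C = 357.2 × 3.22 = 1150 mg
CL = 0.693 × Vd / t½ = 0.693 × 357.2 / 72 = 3.438 L/h
Infusion rate = CL × Css = 3.438 × 3.22 = 11.07 mg/h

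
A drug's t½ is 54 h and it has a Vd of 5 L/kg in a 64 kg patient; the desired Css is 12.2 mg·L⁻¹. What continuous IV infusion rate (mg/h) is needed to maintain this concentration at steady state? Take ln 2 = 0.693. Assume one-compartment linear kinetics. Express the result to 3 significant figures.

50.1 mg/h

Total Vd = 5 × 64 = 320.0 L
CL = ln 2 · Vd / t½ = 0.693 × 320.0 / 54 = 4.107 L/h
Infusion rate = CL × Css = 4.107 × 12.2 = 50.11 mg/h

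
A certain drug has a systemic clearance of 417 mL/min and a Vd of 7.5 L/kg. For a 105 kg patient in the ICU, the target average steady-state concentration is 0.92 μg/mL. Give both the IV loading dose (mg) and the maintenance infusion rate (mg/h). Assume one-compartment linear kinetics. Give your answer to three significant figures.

Vd = 7.5 L/kg × 105 kg = 787.5 L
Loading dose = Vd × C = 787.5 × 0.92 = 724.5 mg
Convert clearance: 417 mL/min × 60 min/h ÷ 1000 mL/L = 25.02 L/h
Maintenance: replace elimination → rate = CL × Css = 25.02 × 0.92 = 23.02 mg/h

(a) 725 mg; (b) 23.0 mg/h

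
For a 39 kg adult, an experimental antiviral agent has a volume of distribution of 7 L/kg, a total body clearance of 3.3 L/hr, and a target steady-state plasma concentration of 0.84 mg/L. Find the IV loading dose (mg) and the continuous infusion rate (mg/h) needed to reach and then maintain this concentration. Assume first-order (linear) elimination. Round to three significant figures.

Vd(total) = 39 kg × 7 L/kg = 273.0 L
LD = Vd · C_target = 273.0 × 0.84 = 229.3 mg
Infusion rate = 3.300 L/h × 0.84 mg/L = 2.772 mg/h

(a) 229 mg; (b) 2.77 mg/h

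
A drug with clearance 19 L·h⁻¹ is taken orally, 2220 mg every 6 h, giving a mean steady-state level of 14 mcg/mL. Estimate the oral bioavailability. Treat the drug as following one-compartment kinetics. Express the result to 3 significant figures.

0.719

F·D/τ = CL·Css at steady state → F = CL·Css·τ / D.
F = 19 × 14 × 6 / 2220 = 0.719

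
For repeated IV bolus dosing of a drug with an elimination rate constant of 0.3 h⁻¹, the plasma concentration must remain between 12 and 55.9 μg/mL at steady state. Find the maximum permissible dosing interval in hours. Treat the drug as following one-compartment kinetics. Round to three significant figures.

5.13 h

Between IV bolus doses, concentration decays as C = C₀·e^(−kτ), so C_peak/C_trough = e^(kτ).
τ_max = ln(C_peak/C_trough) / k = ln(55.9/12) / 0.3000 = 1.539 / 0.3000 = 5.130 h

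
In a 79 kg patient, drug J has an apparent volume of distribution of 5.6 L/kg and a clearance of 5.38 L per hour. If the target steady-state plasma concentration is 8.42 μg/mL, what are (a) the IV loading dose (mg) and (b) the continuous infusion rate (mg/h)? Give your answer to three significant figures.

(a) 3730 mg; (b) 45.3 mg/h

Vd = 5.6 L/kg × 79 kg = 442.4 L
Loading dose = Vd × C = 442.4 × 8.42 = 3725 mg
Infusion rate = 5.380 L/h × 8.42 mg/L = 45.30 mg/h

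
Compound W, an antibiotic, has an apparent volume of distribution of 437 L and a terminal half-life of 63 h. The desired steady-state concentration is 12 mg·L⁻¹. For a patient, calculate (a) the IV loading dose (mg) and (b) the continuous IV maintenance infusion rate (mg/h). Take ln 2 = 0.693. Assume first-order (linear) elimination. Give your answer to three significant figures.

LD = Vd × C = 437.0 × 12 = 5244 mg
CL = 0.693 × Vd / t½ = 0.693 × 437.0 / 63 = 4.807 L/h
Infusion rate = CL × Css = 4.807 × 12 = 57.68 mg/h

(a) 5240 mg; (b) 57.7 mg/h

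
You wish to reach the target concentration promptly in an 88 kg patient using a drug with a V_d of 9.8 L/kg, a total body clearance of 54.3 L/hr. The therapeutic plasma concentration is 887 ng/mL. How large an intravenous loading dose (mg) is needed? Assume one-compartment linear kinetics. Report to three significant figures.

Vd = 9.8 L/kg × 88 kg = 862.4 L
C = 887 ng/mL = 0.8870 mg/L
LD = Vd × C = 862.4 × 0.8870 = 764.9 mg

765 mg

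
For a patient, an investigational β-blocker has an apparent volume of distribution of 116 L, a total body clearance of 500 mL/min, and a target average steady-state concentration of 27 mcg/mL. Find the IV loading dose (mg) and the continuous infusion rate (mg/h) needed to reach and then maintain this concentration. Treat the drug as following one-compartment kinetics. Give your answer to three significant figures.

Loading: fill Vd to C_target → 116.0 L × 27 mg/L = 3132 mg
CL = 500 mL/min = 500 × 0.06 = 30.00 L/h
Maintenance: replace elimination → rate = CL × Css = 30.00 × 27 = 810.0 mg/h

(a) 3130 mg; (b) 810 mg/h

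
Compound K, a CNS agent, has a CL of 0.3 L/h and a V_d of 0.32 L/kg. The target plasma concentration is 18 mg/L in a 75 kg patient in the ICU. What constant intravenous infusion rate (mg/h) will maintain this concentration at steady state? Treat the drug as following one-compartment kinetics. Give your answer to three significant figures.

5.40 mg/h

R₀ = 0.3000 × 18 = 5.400 mg/h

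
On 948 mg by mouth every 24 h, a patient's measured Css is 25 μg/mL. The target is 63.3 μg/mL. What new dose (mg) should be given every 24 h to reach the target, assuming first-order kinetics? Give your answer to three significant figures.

2400 mg

With linear kinetics, Css is proportional to dose rate (D/τ) at fixed clearance.
D₂ = D₁ × (Css,target / Css,current) = 948 × 63.3/25 = 2400 mg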